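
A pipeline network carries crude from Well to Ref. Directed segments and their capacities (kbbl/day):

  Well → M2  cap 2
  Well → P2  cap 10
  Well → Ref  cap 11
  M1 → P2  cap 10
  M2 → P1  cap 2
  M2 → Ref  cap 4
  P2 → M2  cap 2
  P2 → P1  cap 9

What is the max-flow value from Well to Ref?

Augment Well→Ref: bottleneck 11, flow now 11.
Augment Well→M2→Ref: bottleneck 2, flow now 13.
Augment Well→P2→M2→Ref: bottleneck 2, flow now 15.
No augmenting path remains; maximum flow = 15.
In the residual graph, reachable from Well: {Well, P2, P1}.
Min-cut edges: Well→M2 (2), Well→Ref (11), P2→M2 (2); capacity 2 + 11 + 2 = 15.
This cut is saturated, so no flow can exceed 15.

15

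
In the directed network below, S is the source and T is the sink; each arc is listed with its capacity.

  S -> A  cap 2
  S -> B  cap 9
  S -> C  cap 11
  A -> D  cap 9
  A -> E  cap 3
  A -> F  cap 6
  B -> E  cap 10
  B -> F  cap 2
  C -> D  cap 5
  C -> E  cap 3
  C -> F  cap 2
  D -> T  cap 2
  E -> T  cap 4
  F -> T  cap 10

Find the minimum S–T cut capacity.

12

Augment S→A→D→T: bottleneck 2, flow now 2.
Augment S→B→E→T: bottleneck 4, flow now 6.
Augment S→B→F→T: bottleneck 2, flow now 8.
Augment S→C→F→T: bottleneck 2, flow now 10.
Augment S→C→D→A→F→T: bottleneck 2, flow now 12. (uses reverse residual edge)
No augmenting path remains; maximum flow = 12.
By max-flow min-cut, the minimum cut capacity equals the max flow.
In the residual graph, reachable from S: {S, B, C, D, E}.
Min-cut edges: S→A (2), B→F (2), C→F (2), D→T (2), E→T (4); capacity 2 + 2 + 2 + 2 + 4 = 12.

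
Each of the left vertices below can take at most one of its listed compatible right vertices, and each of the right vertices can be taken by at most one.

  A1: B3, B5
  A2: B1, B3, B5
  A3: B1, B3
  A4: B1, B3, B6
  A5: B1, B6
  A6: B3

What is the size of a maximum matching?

Unit-capacity flow: source→left, listed edges, right→sink; max matching = max flow.
Augmenting path A1→B3 (+1); matched 1.
Augmenting path A2→B1 (+1); matched 2.
Augmenting path A4→B6 (+1); matched 3.
Augmenting path A3→B1→A2→B5 (+1); matched 4.
No augmenting path remains; maximum matching = 4.
König certificate: {B1, B3, B5, B6} is a vertex cover of size 4 (every listed pair touches it), so no matching can be larger.

4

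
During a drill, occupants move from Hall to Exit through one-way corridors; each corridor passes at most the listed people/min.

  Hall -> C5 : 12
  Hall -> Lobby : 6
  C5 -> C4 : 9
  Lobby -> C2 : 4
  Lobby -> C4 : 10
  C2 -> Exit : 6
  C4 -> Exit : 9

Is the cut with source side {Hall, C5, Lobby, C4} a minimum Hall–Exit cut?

Yes — it is a minimum cut (capacity 13).

Given cut capacity: 4 + 9 = 13.
Augment Hall→C5→C4→Exit: bottleneck 9, flow now 9.
Augment Hall→Lobby→C2→Exit: bottleneck 4, flow now 13.
No augmenting path remains; maximum flow = 13.
Cut capacity 13 equals the max flow, so it is a minimum cut.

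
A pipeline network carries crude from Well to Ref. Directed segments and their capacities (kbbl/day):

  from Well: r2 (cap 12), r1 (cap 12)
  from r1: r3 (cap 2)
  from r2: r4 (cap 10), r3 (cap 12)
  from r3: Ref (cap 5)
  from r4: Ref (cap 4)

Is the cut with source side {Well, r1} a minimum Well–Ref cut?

Given cut capacity: 12 + 2 = 14.
Augment Well→r1→r3→Ref: bottleneck 2, flow now 2.
Augment Well→r2→r3→Ref: bottleneck 3, flow now 5.
Augment Well→r2→r4→Ref: bottleneck 4, flow now 9.
No augmenting path remains; maximum flow = 9.
In the residual graph, reachable from Well: {Well, r1, r2, r3, r4}.
Min-cut edges: r3→Ref (5), r4→Ref (4); capacity 5 + 4 = 9.
Cut capacity 14 exceeds the max flow 9, so it is not minimum.

No — its capacity is 14, but the minimum cut has capacity 9.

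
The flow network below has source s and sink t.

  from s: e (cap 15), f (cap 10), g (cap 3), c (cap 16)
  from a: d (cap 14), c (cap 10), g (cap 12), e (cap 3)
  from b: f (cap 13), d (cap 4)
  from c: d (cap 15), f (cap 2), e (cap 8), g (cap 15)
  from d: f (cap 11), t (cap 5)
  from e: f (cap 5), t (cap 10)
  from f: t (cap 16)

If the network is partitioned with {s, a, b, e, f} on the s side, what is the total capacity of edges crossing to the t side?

Edges leaving {s, a, b, e, f}: s→c (16), s→g (3), a→c (10), a→d (14), a→g (12), b→d (4), e→t (10), f→t (16).
Cut capacity = 16 + 3 + 10 + 14 + 12 + 4 + 10 + 16 = 85.

85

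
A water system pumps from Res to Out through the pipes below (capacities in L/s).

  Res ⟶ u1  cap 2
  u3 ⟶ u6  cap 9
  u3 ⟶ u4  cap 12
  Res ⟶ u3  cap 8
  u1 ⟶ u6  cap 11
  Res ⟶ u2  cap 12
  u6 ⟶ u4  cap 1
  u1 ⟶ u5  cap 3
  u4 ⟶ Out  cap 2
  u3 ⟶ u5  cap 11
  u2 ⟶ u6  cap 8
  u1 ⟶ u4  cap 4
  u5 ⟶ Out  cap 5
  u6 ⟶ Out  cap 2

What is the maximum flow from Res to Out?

9

Augment Res→u1→u4→Out: bottleneck 2, flow now 2.
Augment Res→u2→u6→Out: bottleneck 2, flow now 4.
Augment Res→u3→u5→Out: bottleneck 5, flow now 9.
No augmenting path remains; maximum flow = 9.
In the residual graph, reachable from Res: {Res, u1, u2, u3, u4, u5, u6}.
Min-cut edges: u4→Out (2), u5→Out (5), u6→Out (2); capacity 2 + 5 + 2 = 9.
This cut is saturated, so no flow can exceed 9.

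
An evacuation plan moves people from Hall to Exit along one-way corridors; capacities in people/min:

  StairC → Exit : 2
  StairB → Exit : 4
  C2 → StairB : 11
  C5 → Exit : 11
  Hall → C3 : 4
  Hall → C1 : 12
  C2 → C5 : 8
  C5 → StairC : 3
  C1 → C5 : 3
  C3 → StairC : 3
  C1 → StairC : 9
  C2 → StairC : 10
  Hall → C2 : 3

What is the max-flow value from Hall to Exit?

8

Augment Hall→C1→C5→Exit: bottleneck 3, flow now 3.
Augment Hall→C1→StairC→Exit: bottleneck 2, flow now 5.
Augment Hall→C2→StairB→Exit: bottleneck 3, flow now 8.
No augmenting path remains; maximum flow = 8.
In the residual graph, reachable from Hall: {Hall, C1, C3, StairC}.
Min-cut edges: Hall→C2 (3), C1→C5 (3), StairC→Exit (2); capacity 3 + 3 + 2 = 8.
This cut is saturated, so no flow can exceed 8.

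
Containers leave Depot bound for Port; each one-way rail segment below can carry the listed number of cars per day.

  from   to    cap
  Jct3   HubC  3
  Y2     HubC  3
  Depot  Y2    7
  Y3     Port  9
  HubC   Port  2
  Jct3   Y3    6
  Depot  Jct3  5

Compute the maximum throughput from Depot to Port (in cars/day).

Augment Depot→Jct3→HubC→Port: bottleneck 2, flow now 2.
Augment Depot→Jct3→Y3→Port: bottleneck 3, flow now 5.
Augment Depot→Y2→HubC→Jct3→Y3→Port: bottleneck 2, flow now 7. (uses reverse residual edge)
No augmenting path remains; maximum flow = 7.
In the residual graph, reachable from Depot: {Depot, Y2, HubC}.
Min-cut edges: Depot→Jct3 (5), HubC→Port (2); capacity 5 + 2 = 7.
This cut is saturated, so no flow can exceed 7.

7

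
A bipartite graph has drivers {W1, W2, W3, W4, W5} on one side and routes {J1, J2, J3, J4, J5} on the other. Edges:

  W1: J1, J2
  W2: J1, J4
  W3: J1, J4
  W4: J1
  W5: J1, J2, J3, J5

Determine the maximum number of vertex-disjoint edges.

Unit-capacity flow: source→left, listed edges, right→sink; max matching = max flow.
Augmenting path W1→J1 (+1); matched 1.
Augmenting path W2→J4 (+1); matched 2.
Augmenting path W5→J2 (+1); matched 3.
Augmenting path W3→J1→W1→J2→W5→J3 (+1); matched 4.
No augmenting path remains; maximum matching = 4.
König certificate: {W1, W5, J1, J4} is a vertex cover of size 4 (every listed pair touches it), so no matching can be larger.

4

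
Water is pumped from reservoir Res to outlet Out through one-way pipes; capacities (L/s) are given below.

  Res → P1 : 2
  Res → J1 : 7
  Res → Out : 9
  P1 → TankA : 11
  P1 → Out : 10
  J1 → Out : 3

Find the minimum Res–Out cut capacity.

14

Augment Res→Out: bottleneck 9, flow now 9.
Augment Res→P1→Out: bottleneck 2, flow now 11.
Augment Res→J1→Out: bottleneck 3, flow now 14.
No augmenting path remains; maximum flow = 14.
By max-flow min-cut, the minimum cut capacity equals the max flow.
In the residual graph, reachable from Res: {Res, J1}.
Min-cut edges: Res→P1 (2), Res→Out (9), J1→Out (3); capacity 2 + 9 + 3 = 14.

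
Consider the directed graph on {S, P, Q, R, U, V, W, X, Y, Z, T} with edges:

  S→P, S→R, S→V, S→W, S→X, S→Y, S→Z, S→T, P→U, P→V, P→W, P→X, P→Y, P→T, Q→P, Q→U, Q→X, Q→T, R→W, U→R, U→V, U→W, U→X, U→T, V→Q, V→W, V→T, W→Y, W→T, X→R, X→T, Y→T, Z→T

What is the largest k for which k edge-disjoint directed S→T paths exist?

Assign every edge capacity 1; by Menger, the answer equals the max flow.
Path S→T (+1); total 1.
Path S→P→T (+1); total 2.
Path S→V→T (+1); total 3.
Path S→W→T (+1); total 4.
Path S→X→T (+1); total 5.
Path S→Y→T (+1); total 6.
Path S→Z→T (+1); total 7.
No residual S→T path; max flow = 7.
Certifying cut of size 7: {S→P, S→T, S→V, S→X, S→Z, W→T, Y→T}.

7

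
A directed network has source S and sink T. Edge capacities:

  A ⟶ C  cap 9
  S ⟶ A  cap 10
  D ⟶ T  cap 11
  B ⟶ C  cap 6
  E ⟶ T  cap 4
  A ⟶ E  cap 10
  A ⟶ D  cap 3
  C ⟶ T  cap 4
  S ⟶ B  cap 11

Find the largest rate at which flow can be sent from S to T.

Augment S→A→C→T: bottleneck 4, flow now 4.
Augment S→A→D→T: bottleneck 3, flow now 7.
Augment S→A→E→T: bottleneck 3, flow now 10.
Augment S→B→C→A→E→T: bottleneck 1, flow now 11. (uses reverse residual edge)
No augmenting path remains; maximum flow = 11.
In the residual graph, reachable from S: {S, A, B, C, E}.
Min-cut edges: A→D (3), C→T (4), E→T (4); capacity 3 + 4 + 4 = 11.
This cut is saturated, so no flow can exceed 11.

11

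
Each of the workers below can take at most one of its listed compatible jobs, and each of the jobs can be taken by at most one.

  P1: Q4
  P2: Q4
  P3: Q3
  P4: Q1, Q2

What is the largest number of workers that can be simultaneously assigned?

3

Unit-capacity flow: source→left, listed edges, right→sink; max matching = max flow.
Augmenting path P1→Q4 (+1); matched 1.
Augmenting path P3→Q3 (+1); matched 2.
Augmenting path P4→Q1 (+1); matched 3.
No augmenting path remains; maximum matching = 3.
König certificate: {P3, P4, Q4} is a vertex cover of size 3 (every listed pair touches it), so no matching can be larger.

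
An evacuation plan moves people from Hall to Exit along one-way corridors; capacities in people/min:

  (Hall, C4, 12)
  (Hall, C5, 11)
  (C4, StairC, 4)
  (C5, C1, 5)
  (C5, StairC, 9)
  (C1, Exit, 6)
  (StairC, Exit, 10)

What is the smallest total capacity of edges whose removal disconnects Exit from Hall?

Augment Hall→C4→StairC→Exit: bottleneck 4, flow now 4.
Augment Hall→C5→C1→Exit: bottleneck 5, flow now 9.
Augment Hall→C5→StairC→Exit: bottleneck 6, flow now 15.
No augmenting path remains; maximum flow = 15.
By max-flow min-cut, the minimum cut capacity equals the max flow.
In the residual graph, reachable from Hall: {Hall, C4}.
Min-cut edges: Hall→C5 (11), C4→StairC (4); capacity 11 + 4 = 15.

15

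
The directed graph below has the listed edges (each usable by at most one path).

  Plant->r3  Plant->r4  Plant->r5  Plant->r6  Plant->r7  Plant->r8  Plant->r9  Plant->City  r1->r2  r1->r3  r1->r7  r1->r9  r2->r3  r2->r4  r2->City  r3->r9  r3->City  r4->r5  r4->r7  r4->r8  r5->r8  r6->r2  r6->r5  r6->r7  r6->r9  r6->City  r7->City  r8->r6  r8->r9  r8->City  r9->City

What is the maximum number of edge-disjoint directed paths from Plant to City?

Assign every edge capacity 1; by Menger, the answer equals the max flow.
Path Plant→City (+1); total 1.
Path Plant→r3→City (+1); total 2.
Path Plant→r6→City (+1); total 3.
Path Plant→r7→City (+1); total 4.
Path Plant→r8→City (+1); total 5.
Path Plant→r9→City (+1); total 6.
Path Plant→r4→r8→r6→r2→City (+1); total 7.
No residual Plant→City path; max flow = 7.
Certifying cut of size 7: {Plant→City, Plant→r3, Plant→r6, r7→City, r8→City, r8→r6, r9→City}.

7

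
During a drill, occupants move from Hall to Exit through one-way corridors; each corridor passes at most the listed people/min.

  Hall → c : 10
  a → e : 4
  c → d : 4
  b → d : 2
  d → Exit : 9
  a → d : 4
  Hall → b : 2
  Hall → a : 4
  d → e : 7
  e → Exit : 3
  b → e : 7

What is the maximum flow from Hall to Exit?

Augment Hall→a→d→Exit: bottleneck 4, flow now 4.
Augment Hall→b→d→Exit: bottleneck 2, flow now 6.
Augment Hall→c→d→Exit: bottleneck 3, flow now 9.
Augment Hall→c→d→e→Exit: bottleneck 1, flow now 10.
No augmenting path remains; maximum flow = 10.
In the residual graph, reachable from Hall: {Hall, c}.
Min-cut edges: Hall→a (4), Hall→b (2), c→d (4); capacity 4 + 2 + 4 = 10.
This cut is saturated, so no flow can exceed 10.

10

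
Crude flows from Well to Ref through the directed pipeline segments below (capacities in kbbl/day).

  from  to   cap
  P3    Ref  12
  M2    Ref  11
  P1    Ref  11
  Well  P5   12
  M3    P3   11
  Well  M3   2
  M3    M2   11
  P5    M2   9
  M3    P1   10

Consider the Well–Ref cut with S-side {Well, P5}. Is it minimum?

Yes — it is a minimum cut (capacity 11).

Given cut capacity: 2 + 9 = 11.
Augment Well→M3→M2→Ref: bottleneck 2, flow now 2.
Augment Well→P5→M2→Ref: bottleneck 9, flow now 11.
No augmenting path remains; maximum flow = 11.
Cut capacity 11 equals the max flow, so it is a minimum cut.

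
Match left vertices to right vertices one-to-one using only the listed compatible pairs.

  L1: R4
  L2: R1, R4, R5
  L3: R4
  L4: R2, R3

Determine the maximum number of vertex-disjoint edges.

Unit-capacity flow: source→left, listed edges, right→sink; max matching = max flow.
Augmenting path L1→R4 (+1); matched 1.
Augmenting path L2→R1 (+1); matched 2.
Augmenting path L4→R2 (+1); matched 3.
No augmenting path remains; maximum matching = 3.
König certificate: {L2, L4, R4} is a vertex cover of size 3 (every listed pair touches it), so no matching can be larger.

3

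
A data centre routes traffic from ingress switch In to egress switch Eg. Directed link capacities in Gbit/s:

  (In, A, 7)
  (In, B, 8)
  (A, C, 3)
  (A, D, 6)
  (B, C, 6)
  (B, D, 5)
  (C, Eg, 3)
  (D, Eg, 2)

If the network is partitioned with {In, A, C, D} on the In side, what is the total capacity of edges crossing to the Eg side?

Edges leaving {In, A, C, D}: In→B (8), C→Eg (3), D→Eg (2).
Cut capacity = 8 + 3 + 2 = 13.

13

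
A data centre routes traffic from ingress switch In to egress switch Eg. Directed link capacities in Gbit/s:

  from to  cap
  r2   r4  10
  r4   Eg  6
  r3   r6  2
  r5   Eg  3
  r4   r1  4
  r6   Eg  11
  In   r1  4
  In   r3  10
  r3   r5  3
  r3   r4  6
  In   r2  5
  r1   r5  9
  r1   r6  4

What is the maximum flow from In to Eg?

Augment In→r1→r5→Eg: bottleneck 3, flow now 3.
Augment In→r1→r6→Eg: bottleneck 1, flow now 4.
Augment In→r2→r4→Eg: bottleneck 5, flow now 9.
Augment In→r3→r4→Eg: bottleneck 1, flow now 10.
Augment In→r3→r6→Eg: bottleneck 2, flow now 12.
Augment In→r3→r4→r1→r6→Eg: bottleneck 3, flow now 15.
No augmenting path remains; maximum flow = 15.
In the residual graph, reachable from In: {In, r1, r2, r3, r4, r5}.
Min-cut edges: r1→r6 (4), r3→r6 (2), r4→Eg (6), r5→Eg (3); capacity 4 + 2 + 6 + 3 = 15.
This cut is saturated, so no flow can exceed 15.

15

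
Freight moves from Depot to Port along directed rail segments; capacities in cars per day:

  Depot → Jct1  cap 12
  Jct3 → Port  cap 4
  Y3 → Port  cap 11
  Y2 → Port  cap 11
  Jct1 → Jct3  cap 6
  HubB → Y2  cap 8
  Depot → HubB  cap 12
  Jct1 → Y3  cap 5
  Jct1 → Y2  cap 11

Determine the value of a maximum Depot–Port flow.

20

Augment Depot→HubB→Y2→Port: bottleneck 8, flow now 8.
Augment Depot→Jct1→Jct3→Port: bottleneck 4, flow now 12.
Augment Depot→Jct1→Y2→Port: bottleneck 3, flow now 15.
Augment Depot→Jct1→Y3→Port: bottleneck 5, flow now 20.
No augmenting path remains; maximum flow = 20.
In the residual graph, reachable from Depot: {Depot, HubB}.
Min-cut edges: Depot→Jct1 (12), HubB→Y2 (8); capacity 12 + 8 = 20.
This cut is saturated, so no flow can exceed 20.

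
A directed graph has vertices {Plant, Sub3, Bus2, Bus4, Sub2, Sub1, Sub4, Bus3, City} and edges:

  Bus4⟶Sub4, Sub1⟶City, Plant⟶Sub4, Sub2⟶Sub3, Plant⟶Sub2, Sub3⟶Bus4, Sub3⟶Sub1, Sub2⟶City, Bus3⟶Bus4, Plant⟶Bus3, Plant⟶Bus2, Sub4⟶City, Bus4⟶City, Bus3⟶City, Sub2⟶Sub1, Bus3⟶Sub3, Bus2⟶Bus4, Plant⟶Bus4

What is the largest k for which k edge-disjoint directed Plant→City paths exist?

Assign every edge capacity 1; by Menger, the answer equals the max flow.
Path Plant→Bus4→City (+1); total 1.
Path Plant→Sub2→City (+1); total 2.
Path Plant→Sub4→City (+1); total 3.
Path Plant→Bus3→City (+1); total 4.
No residual Plant→City path; max flow = 4.
Certifying cut of size 4: {Bus4→City, Plant→Bus3, Plant→Sub2, Sub4→City}.

4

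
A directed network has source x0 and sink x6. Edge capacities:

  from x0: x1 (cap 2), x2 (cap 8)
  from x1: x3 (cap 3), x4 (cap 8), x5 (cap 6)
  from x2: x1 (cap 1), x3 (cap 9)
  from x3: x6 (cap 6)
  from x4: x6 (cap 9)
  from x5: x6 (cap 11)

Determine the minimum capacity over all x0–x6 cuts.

Augment x0→x1→x3→x6: bottleneck 2, flow now 2.
Augment x0→x2→x3→x6: bottleneck 4, flow now 6.
Augment x0→x2→x1→x4→x6: bottleneck 1, flow now 7.
Augment x0→x2→x3→x1→x4→x6: bottleneck 2, flow now 9. (uses reverse residual edge)
No augmenting path remains; maximum flow = 9.
By max-flow min-cut, the minimum cut capacity equals the max flow.
In the residual graph, reachable from x0: {x0, x2, x3}.
Min-cut edges: x0→x1 (2), x2→x1 (1), x3→x6 (6); capacity 2 + 1 + 6 = 9.

9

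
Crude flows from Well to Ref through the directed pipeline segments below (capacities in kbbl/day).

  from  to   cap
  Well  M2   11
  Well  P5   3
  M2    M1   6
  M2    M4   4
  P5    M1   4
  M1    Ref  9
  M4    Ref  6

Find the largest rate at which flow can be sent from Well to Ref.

13

Augment Well→M2→M1→Ref: bottleneck 6, flow now 6.
Augment Well→M2→M4→Ref: bottleneck 4, flow now 10.
Augment Well→P5→M1→Ref: bottleneck 3, flow now 13.
No augmenting path remains; maximum flow = 13.
In the residual graph, reachable from Well: {Well, M2}.
Min-cut edges: Well→P5 (3), M2→M1 (6), M2→M4 (4); capacity 3 + 6 + 4 = 13.
This cut is saturated, so no flow can exceed 13.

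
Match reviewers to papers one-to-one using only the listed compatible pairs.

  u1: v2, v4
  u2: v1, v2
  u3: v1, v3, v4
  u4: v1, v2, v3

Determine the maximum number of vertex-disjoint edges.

4

Unit-capacity flow: source→left, listed edges, right→sink; max matching = max flow.
Augmenting path u1→v2 (+1); matched 1.
Augmenting path u2→v1 (+1); matched 2.
Augmenting path u3→v3 (+1); matched 3.
Augmenting path u4→v2→u1→v4 (+1); matched 4.
No augmenting path remains; maximum matching = 4.
König certificate: {u1, u2, u3, u4} is a vertex cover of size 4 (every listed pair touches it), so no matching can be larger.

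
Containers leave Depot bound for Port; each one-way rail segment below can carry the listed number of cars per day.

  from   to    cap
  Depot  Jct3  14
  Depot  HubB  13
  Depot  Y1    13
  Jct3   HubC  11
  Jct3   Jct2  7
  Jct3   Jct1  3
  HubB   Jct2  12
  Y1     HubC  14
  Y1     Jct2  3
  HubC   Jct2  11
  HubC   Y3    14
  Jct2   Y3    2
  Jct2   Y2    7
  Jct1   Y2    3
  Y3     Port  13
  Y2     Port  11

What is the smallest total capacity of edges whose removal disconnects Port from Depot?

Augment Depot→Jct3→HubC→Y3→Port: bottleneck 11, flow now 11.
Augment Depot→Jct3→Jct2→Y3→Port: bottleneck 2, flow now 13.
Augment Depot→Jct3→Jct2→Y2→Port: bottleneck 1, flow now 14.
Augment Depot→HubB→Jct2→Y2→Port: bottleneck 6, flow now 20.
Augment Depot→HubB→Jct2→Jct3→Jct1→Y2→Port: bottleneck 3, flow now 23. (uses reverse residual edge)
No augmenting path remains; maximum flow = 23.
By max-flow min-cut, the minimum cut capacity equals the max flow.
In the residual graph, reachable from Depot: {Depot, Jct3, HubB, Y1, HubC, Jct2, Y3}.
Min-cut edges: Jct3→Jct1 (3), Jct2→Y2 (7), Y3→Port (13); capacity 3 + 7 + 13 = 23.

23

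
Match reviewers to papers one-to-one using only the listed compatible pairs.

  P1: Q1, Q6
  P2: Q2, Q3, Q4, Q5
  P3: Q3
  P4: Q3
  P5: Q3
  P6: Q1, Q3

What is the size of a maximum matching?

4

Unit-capacity flow: source→left, listed edges, right→sink; max matching = max flow.
Augmenting path P1→Q1 (+1); matched 1.
Augmenting path P2→Q2 (+1); matched 2.
Augmenting path P3→Q3 (+1); matched 3.
Augmenting path P6→Q1→P1→Q6 (+1); matched 4.
No augmenting path remains; maximum matching = 4.
König certificate: {P1, P2, P6, Q3} is a vertex cover of size 4 (every listed pair touches it), so no matching can be larger.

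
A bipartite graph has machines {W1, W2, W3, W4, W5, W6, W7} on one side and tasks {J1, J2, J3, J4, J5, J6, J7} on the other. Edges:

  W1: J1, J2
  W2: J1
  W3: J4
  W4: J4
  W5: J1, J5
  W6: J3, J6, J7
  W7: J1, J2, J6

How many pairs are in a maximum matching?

Unit-capacity flow: source→left, listed edges, right→sink; max matching = max flow.
Augmenting path W1→J1 (+1); matched 1.
Augmenting path W3→J4 (+1); matched 2.
Augmenting path W5→J5 (+1); matched 3.
Augmenting path W6→J3 (+1); matched 4.
Augmenting path W7→J2 (+1); matched 5.
Augmenting path W2→J1→W1→J2→W7→J6 (+1); matched 6.
No augmenting path remains; maximum matching = 6.
König certificate: {W1, W2, W5, W6, W7, J4} is a vertex cover of size 6 (every listed pair touches it), so no matching can be larger.

6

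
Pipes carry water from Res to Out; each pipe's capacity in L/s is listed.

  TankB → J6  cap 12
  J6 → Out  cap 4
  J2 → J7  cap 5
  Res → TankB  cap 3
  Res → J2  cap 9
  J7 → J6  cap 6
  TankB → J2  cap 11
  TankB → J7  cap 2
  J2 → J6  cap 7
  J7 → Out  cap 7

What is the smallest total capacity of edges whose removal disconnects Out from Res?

11

Augment Res→J2→J6→Out: bottleneck 4, flow now 4.
Augment Res→J2→J7→Out: bottleneck 5, flow now 9.
Augment Res→TankB→J7→Out: bottleneck 2, flow now 11.
No augmenting path remains; maximum flow = 11.
By max-flow min-cut, the minimum cut capacity equals the max flow.
In the residual graph, reachable from Res: {Res, J2, TankB, J6}.
Min-cut edges: J2→J7 (5), TankB→J7 (2), J6→Out (4); capacity 5 + 2 + 4 = 11.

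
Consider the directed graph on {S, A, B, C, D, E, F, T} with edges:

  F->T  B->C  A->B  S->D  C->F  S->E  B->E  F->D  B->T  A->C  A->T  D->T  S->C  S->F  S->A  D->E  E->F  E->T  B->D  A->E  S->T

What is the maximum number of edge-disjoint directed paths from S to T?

Assign every edge capacity 1; by Menger, the answer equals the max flow.
Path S→T (+1); total 1.
Path S→A→T (+1); total 2.
Path S→D→T (+1); total 3.
Path S→E→T (+1); total 4.
Path S→F→T (+1); total 5.
No residual S→T path; max flow = 5.
Certifying cut of size 5: {D→T, E→T, F→T, S→A, S→T}.

5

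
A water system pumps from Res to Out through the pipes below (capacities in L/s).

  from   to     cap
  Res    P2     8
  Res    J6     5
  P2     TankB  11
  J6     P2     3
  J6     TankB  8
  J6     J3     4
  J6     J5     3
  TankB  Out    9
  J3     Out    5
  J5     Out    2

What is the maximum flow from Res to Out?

13

Augment Res→P2→TankB→Out: bottleneck 8, flow now 8.
Augment Res→J6→TankB→Out: bottleneck 1, flow now 9.
Augment Res→J6→J3→Out: bottleneck 4, flow now 13.
No augmenting path remains; maximum flow = 13.
In the residual graph, reachable from Res: {Res}.
Min-cut edges: Res→P2 (8), Res→J6 (5); capacity 8 + 5 = 13.
This cut is saturated, so no flow can exceed 13.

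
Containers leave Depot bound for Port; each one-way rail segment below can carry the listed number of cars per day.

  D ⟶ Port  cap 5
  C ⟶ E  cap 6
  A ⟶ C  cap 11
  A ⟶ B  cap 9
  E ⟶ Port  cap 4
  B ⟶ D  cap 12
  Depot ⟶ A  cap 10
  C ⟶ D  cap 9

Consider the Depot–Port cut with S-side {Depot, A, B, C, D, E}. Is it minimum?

Given cut capacity: 5 + 4 = 9.
Augment Depot→A→B→D→Port: bottleneck 5, flow now 5.
Augment Depot→A→C→E→Port: bottleneck 4, flow now 9.
No augmenting path remains; maximum flow = 9.
Cut capacity 9 equals the max flow, so it is a minimum cut.

Yes — it is a minimum cut (capacity 9).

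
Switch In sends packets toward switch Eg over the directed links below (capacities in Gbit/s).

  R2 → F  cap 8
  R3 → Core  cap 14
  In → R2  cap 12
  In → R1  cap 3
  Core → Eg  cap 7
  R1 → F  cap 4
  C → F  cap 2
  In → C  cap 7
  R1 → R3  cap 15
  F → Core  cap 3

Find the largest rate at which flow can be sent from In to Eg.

6

Augment In→C→F→Core→Eg: bottleneck 2, flow now 2.
Augment In→R1→F→Core→Eg: bottleneck 1, flow now 3.
Augment In→R1→R3→Core→Eg: bottleneck 2, flow now 5.
Augment In→R2→F→R1→R3→Core→Eg: bottleneck 1, flow now 6. (uses reverse residual edge)
No augmenting path remains; maximum flow = 6.
In the residual graph, reachable from In: {In, C, R2, F}.
Min-cut edges: In→R1 (3), F→Core (3); capacity 3 + 3 = 6.
This cut is saturated, so no flow can exceed 6.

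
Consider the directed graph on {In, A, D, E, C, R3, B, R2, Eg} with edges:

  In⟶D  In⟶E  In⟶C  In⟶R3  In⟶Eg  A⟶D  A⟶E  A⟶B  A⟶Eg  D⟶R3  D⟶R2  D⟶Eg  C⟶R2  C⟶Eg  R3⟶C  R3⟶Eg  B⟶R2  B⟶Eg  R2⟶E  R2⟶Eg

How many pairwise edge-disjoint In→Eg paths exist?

4

Assign every edge capacity 1; by Menger, the answer equals the max flow.
Path In→Eg (+1); total 1.
Path In→D→Eg (+1); total 2.
Path In→C→Eg (+1); total 3.
Path In→R3→Eg (+1); total 4.
No residual In→Eg path; max flow = 4.
Certifying cut of size 4: {In→C, In→D, In→Eg, In→R3}.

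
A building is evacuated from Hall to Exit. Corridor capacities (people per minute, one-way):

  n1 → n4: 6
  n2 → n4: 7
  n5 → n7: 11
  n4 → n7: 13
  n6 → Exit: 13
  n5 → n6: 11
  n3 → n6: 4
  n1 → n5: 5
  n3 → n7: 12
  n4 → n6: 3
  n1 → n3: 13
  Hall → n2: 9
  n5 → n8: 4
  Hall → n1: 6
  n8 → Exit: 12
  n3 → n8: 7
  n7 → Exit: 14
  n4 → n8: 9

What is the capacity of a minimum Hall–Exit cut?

Augment Hall→n1→n3→n6→Exit: bottleneck 4, flow now 4.
Augment Hall→n1→n3→n7→Exit: bottleneck 2, flow now 6.
Augment Hall→n2→n4→n6→Exit: bottleneck 3, flow now 9.
Augment Hall→n2→n4→n7→Exit: bottleneck 4, flow now 13.
No augmenting path remains; maximum flow = 13.
By max-flow min-cut, the minimum cut capacity equals the max flow.
In the residual graph, reachable from Hall: {Hall, n2}.
Min-cut edges: Hall→n1 (6), n2→n4 (7); capacity 6 + 7 = 13.

13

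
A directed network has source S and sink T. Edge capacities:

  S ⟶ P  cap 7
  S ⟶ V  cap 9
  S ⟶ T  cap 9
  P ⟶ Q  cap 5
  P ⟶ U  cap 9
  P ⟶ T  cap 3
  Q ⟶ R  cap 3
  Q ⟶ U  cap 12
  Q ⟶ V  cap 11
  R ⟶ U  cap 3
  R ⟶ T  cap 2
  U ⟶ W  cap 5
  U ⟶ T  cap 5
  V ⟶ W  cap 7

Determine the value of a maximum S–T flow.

16

Augment S→T: bottleneck 9, flow now 9.
Augment S→P→T: bottleneck 3, flow now 12.
Augment S→P→U→T: bottleneck 4, flow now 16.
No augmenting path remains; maximum flow = 16.
In the residual graph, reachable from S: {S, V, W}.
Min-cut edges: S→P (7), S→T (9); capacity 7 + 9 = 16.
This cut is saturated, so no flow can exceed 16.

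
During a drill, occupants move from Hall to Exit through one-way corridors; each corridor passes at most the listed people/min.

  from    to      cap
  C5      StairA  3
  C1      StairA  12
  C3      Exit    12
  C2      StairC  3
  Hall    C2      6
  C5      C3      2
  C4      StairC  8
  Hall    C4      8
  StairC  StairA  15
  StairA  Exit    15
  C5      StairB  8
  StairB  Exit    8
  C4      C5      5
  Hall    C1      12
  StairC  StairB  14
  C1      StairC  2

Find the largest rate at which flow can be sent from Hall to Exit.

23

Augment Hall→C1→StairA→Exit: bottleneck 12, flow now 12.
Augment Hall→C2→StairC→StairB→Exit: bottleneck 3, flow now 15.
Augment Hall→C4→StairC→StairB→Exit: bottleneck 5, flow now 20.
Augment Hall→C4→StairC→StairA→Exit: bottleneck 3, flow now 23.
No augmenting path remains; maximum flow = 23.
In the residual graph, reachable from Hall: {Hall, C2}.
Min-cut edges: Hall→C1 (12), Hall→C4 (8), C2→StairC (3); capacity 12 + 8 + 3 = 23.
This cut is saturated, so no flow can exceed 23.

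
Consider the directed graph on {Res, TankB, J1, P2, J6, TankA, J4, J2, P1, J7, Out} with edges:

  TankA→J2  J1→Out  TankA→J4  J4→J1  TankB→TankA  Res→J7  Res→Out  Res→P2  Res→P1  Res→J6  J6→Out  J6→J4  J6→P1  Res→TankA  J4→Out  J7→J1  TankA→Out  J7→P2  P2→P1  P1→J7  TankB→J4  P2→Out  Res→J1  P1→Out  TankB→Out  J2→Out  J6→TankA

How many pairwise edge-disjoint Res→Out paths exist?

6

Assign every edge capacity 1; by Menger, the answer equals the max flow.
Path Res→Out (+1); total 1.
Path Res→J1→Out (+1); total 2.
Path Res→P2→Out (+1); total 3.
Path Res→J6→Out (+1); total 4.
Path Res→TankA→Out (+1); total 5.
Path Res→P1→Out (+1); total 6.
No residual Res→Out path; max flow = 6.
Certifying cut of size 6: {J1→Out, P1→Out, P2→Out, Res→J6, Res→Out, Res→TankA}.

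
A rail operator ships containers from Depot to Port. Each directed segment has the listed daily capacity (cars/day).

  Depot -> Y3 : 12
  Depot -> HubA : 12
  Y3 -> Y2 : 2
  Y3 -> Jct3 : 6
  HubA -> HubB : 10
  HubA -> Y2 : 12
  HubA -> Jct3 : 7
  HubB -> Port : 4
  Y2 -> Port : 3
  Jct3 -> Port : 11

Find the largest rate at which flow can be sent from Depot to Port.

18

Augment Depot→Y3→Y2→Port: bottleneck 2, flow now 2.
Augment Depot→Y3→Jct3→Port: bottleneck 6, flow now 8.
Augment Depot→HubA→HubB→Port: bottleneck 4, flow now 12.
Augment Depot→HubA→Y2→Port: bottleneck 1, flow now 13.
Augment Depot→HubA→Jct3→Port: bottleneck 5, flow now 18.
No augmenting path remains; maximum flow = 18.
In the residual graph, reachable from Depot: {Depot, Y3, HubA, HubB, Y2, Jct3}.
Min-cut edges: HubB→Port (4), Y2→Port (3), Jct3→Port (11); capacity 4 + 3 + 11 = 18.
This cut is saturated, so no flow can exceed 18.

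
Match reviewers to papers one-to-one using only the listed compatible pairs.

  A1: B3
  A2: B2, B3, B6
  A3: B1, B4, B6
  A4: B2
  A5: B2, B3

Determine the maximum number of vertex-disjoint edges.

4

Unit-capacity flow: source→left, listed edges, right→sink; max matching = max flow.
Augmenting path A1→B3 (+1); matched 1.
Augmenting path A2→B2 (+1); matched 2.
Augmenting path A3→B1 (+1); matched 3.
Augmenting path A4→B2→A2→B6 (+1); matched 4.
No augmenting path remains; maximum matching = 4.
König certificate: {A2, A3, B2, B3} is a vertex cover of size 4 (every listed pair touches it), so no matching can be larger.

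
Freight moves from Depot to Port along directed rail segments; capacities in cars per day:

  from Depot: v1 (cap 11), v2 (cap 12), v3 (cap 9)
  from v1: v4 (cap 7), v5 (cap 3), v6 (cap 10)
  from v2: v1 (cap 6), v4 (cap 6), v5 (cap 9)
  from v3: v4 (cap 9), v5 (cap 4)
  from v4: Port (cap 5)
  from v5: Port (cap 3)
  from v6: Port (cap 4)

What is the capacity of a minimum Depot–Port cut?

12

Augment Depot→v1→v4→Port: bottleneck 5, flow now 5.
Augment Depot→v1→v5→Port: bottleneck 3, flow now 8.
Augment Depot→v1→v6→Port: bottleneck 3, flow now 11.
Augment Depot→v2→v1→v6→Port: bottleneck 1, flow now 12.
No augmenting path remains; maximum flow = 12.
By max-flow min-cut, the minimum cut capacity equals the max flow.
In the residual graph, reachable from Depot: {Depot, v1, v2, v3, v4, v5, v6}.
Min-cut edges: v4→Port (5), v5→Port (3), v6→Port (4); capacity 5 + 3 + 4 = 12.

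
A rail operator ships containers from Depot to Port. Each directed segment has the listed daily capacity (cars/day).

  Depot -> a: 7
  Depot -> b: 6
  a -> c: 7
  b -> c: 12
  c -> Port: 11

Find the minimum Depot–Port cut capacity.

11

Augment Depot→a→c→Port: bottleneck 7, flow now 7.
Augment Depot→b→c→Port: bottleneck 4, flow now 11.
No augmenting path remains; maximum flow = 11.
By max-flow min-cut, the minimum cut capacity equals the max flow.
In the residual graph, reachable from Depot: {Depot, a, b, c}.
Min-cut edges: c→Port (11); capacity 11 = 11.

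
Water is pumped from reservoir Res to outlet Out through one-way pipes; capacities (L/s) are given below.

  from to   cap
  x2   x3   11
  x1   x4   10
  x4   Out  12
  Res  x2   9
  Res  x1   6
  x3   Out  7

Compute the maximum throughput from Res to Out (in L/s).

Augment Res→x1→x4→Out: bottleneck 6, flow now 6.
Augment Res→x2→x3→Out: bottleneck 7, flow now 13.
No augmenting path remains; maximum flow = 13.
In the residual graph, reachable from Res: {Res, x2, x3}.
Min-cut edges: Res→x1 (6), x3→Out (7); capacity 6 + 7 = 13.
This cut is saturated, so no flow can exceed 13.

13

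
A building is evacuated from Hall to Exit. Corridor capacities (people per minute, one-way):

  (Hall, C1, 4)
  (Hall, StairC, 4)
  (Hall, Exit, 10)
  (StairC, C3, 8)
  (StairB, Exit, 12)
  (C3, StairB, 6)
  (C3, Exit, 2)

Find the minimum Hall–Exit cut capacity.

Augment Hall→Exit: bottleneck 10, flow now 10.
Augment Hall→StairC→C3→Exit: bottleneck 2, flow now 12.
Augment Hall→StairC→C3→StairB→Exit: bottleneck 2, flow now 14.
No augmenting path remains; maximum flow = 14.
By max-flow min-cut, the minimum cut capacity equals the max flow.
In the residual graph, reachable from Hall: {Hall, C1}.
Min-cut edges: Hall→StairC (4), Hall→Exit (10); capacity 4 + 10 = 14.

14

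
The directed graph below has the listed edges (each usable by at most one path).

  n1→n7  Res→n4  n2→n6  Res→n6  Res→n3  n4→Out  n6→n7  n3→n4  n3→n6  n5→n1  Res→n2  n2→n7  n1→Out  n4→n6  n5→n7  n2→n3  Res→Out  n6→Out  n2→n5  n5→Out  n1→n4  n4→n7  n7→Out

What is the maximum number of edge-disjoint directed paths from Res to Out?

5

Assign every edge capacity 1; by Menger, the answer equals the max flow.
Path Res→Out (+1); total 1.
Path Res→n4→Out (+1); total 2.
Path Res→n6→Out (+1); total 3.
Path Res→n2→n5→Out (+1); total 4.
Path Res→n3→n4→n7→Out (+1); total 5.
No residual Res→Out path; max flow = 5.
Certifying cut of size 5: {Res→Out, Res→n2, Res→n3, Res→n4, Res→n6}.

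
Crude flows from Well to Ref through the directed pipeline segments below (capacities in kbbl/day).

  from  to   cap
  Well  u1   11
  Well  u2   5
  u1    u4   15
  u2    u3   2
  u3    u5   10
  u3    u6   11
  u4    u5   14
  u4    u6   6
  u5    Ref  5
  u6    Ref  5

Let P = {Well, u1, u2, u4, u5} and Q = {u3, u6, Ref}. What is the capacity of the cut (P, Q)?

13

Edges leaving {Well, u1, u2, u4, u5}: u2→u3 (2), u4→u6 (6), u5→Ref (5).
Cut capacity = 2 + 6 + 5 = 13.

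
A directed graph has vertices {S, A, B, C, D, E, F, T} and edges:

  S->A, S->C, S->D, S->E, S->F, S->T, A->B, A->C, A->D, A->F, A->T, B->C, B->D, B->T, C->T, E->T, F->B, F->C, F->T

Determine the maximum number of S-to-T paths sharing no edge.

5

Assign every edge capacity 1; by Menger, the answer equals the max flow.
Path S→T (+1); total 1.
Path S→A→T (+1); total 2.
Path S→C→T (+1); total 3.
Path S→E→T (+1); total 4.
Path S→F→T (+1); total 5.
No residual S→T path; max flow = 5.
Certifying cut of size 5: {S→A, S→C, S→E, S→F, S→T}.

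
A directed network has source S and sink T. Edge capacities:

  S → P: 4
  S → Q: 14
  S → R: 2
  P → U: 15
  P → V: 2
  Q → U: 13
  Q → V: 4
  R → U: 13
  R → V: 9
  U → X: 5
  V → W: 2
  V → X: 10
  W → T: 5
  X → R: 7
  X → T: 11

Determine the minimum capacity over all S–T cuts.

13

Augment S→P→U→X→T: bottleneck 4, flow now 4.
Augment S→Q→U→X→T: bottleneck 1, flow now 5.
Augment S→Q→V→W→T: bottleneck 2, flow now 7.
Augment S→Q→V→X→T: bottleneck 2, flow now 9.
Augment S→R→V→X→T: bottleneck 2, flow now 11.
Augment S→Q→U→P→V→X→T: bottleneck 2, flow now 13. (uses reverse residual edge)
No augmenting path remains; maximum flow = 13.
By max-flow min-cut, the minimum cut capacity equals the max flow.
In the residual graph, reachable from S: {S, P, Q, U}.
Min-cut edges: S→R (2), P→V (2), Q→V (4), U→X (5); capacity 2 + 2 + 4 + 5 = 13.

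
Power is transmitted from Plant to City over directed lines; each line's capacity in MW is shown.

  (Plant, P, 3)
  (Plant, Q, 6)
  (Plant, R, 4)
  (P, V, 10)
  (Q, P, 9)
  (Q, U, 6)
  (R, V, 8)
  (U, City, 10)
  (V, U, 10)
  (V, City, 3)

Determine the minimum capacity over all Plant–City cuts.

Augment Plant→P→V→City: bottleneck 3, flow now 3.
Augment Plant→Q→U→City: bottleneck 6, flow now 9.
Augment Plant→R→V→U→City: bottleneck 4, flow now 13.
No augmenting path remains; maximum flow = 13.
By max-flow min-cut, the minimum cut capacity equals the max flow.
In the residual graph, reachable from Plant: {Plant}.
Min-cut edges: Plant→P (3), Plant→Q (6), Plant→R (4); capacity 3 + 6 + 4 = 13.

13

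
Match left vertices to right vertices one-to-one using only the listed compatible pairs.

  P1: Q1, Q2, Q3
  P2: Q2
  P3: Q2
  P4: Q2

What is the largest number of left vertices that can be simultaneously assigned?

Unit-capacity flow: source→left, listed edges, right→sink; max matching = max flow.
Augmenting path P1→Q1 (+1); matched 1.
Augmenting path P2→Q2 (+1); matched 2.
No augmenting path remains; maximum matching = 2.
König certificate: {P1, Q2} is a vertex cover of size 2 (every listed pair touches it), so no matching can be larger.

2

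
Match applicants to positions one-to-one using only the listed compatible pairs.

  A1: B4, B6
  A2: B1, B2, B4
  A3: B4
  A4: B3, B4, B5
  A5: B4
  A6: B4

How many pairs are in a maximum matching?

Unit-capacity flow: source→left, listed edges, right→sink; max matching = max flow.
Augmenting path A1→B4 (+1); matched 1.
Augmenting path A2→B1 (+1); matched 2.
Augmenting path A4→B3 (+1); matched 3.
Augmenting path A3→B4→A1→B6 (+1); matched 4.
No augmenting path remains; maximum matching = 4.
König certificate: {A1, A2, A4, B4} is a vertex cover of size 4 (every listed pair touches it), so no matching can be larger.

4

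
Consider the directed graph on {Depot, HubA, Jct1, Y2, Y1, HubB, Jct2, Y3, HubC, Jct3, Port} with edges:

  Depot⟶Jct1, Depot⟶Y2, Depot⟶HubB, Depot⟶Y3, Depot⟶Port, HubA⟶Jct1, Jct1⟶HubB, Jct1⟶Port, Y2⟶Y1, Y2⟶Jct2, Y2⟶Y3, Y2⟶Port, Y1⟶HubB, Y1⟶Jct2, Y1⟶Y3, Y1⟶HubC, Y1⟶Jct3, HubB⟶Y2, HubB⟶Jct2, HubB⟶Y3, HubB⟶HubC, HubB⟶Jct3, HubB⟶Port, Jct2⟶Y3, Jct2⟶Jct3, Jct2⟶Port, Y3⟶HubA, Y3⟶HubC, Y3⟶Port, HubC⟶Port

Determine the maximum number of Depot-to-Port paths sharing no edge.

5

Assign every edge capacity 1; by Menger, the answer equals the max flow.
Path Depot→Port (+1); total 1.
Path Depot→Jct1→Port (+1); total 2.
Path Depot→Y2→Port (+1); total 3.
Path Depot→HubB→Port (+1); total 4.
Path Depot→Y3→Port (+1); total 5.
No residual Depot→Port path; max flow = 5.
Certifying cut of size 5: {Depot→HubB, Depot→Jct1, Depot→Port, Depot→Y2, Depot→Y3}.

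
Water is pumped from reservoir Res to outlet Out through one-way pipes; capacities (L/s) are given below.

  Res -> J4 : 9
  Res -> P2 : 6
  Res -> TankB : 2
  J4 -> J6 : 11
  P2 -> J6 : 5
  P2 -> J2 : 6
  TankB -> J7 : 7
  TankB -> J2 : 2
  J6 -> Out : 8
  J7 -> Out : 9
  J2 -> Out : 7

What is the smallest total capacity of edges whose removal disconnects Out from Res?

Augment Res→J4→J6→Out: bottleneck 8, flow now 8.
Augment Res→P2→J2→Out: bottleneck 6, flow now 14.
Augment Res→TankB→J7→Out: bottleneck 2, flow now 16.
No augmenting path remains; maximum flow = 16.
By max-flow min-cut, the minimum cut capacity equals the max flow.
In the residual graph, reachable from Res: {Res, J4, J6}.
Min-cut edges: Res→P2 (6), Res→TankB (2), J6→Out (8); capacity 6 + 2 + 8 = 16.

16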